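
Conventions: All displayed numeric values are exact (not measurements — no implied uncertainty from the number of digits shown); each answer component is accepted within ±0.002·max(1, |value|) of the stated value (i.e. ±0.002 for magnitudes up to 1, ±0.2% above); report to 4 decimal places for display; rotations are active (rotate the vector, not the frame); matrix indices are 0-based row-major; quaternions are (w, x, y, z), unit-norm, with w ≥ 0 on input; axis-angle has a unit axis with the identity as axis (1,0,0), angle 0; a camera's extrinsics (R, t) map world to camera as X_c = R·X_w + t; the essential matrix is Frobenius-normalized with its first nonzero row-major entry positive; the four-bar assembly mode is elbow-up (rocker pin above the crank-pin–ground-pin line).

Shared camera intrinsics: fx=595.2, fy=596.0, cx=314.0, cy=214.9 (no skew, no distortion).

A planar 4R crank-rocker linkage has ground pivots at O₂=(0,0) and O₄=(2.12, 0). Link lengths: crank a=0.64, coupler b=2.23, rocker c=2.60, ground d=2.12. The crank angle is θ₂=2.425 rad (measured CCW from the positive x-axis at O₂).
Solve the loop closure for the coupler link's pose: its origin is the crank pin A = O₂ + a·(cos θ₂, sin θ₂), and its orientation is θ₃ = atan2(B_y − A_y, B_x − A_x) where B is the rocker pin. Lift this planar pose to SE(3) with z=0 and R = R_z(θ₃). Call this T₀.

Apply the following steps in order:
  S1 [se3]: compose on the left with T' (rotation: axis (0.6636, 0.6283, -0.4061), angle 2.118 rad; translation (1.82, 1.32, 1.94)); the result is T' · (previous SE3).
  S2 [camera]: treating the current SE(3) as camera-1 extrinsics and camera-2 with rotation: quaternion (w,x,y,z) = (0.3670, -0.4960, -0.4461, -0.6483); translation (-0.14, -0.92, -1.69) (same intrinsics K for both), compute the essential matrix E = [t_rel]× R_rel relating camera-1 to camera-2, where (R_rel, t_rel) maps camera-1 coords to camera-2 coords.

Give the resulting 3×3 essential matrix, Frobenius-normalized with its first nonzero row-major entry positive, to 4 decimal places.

matrix = [0.2216 -0.4531 -0.3586; 0.1995 0.3238 -0.5356; -0.0420 0.4275 -0.0313]

source (fourbar_fk): coupler pose = R=[0.5768 -0.8169 0.0000; 0.8169 0.5768 0.0000; 0.0000 0.0000 1.0000], t=(-0.4826, 0.4204, 0.0000)
after S1 (compose_se3): R=[0.8871 0.4438 0.1268; 0.2308 -0.1885 -0.9546; -0.3997 0.8761 -0.2696], t=(2.1603, 1.2150, 2.4718)
after S2 (essential): [0.2216 -0.4531 -0.3586; 0.1995 0.3238 -0.5356; -0.0420 0.4275 -0.0313]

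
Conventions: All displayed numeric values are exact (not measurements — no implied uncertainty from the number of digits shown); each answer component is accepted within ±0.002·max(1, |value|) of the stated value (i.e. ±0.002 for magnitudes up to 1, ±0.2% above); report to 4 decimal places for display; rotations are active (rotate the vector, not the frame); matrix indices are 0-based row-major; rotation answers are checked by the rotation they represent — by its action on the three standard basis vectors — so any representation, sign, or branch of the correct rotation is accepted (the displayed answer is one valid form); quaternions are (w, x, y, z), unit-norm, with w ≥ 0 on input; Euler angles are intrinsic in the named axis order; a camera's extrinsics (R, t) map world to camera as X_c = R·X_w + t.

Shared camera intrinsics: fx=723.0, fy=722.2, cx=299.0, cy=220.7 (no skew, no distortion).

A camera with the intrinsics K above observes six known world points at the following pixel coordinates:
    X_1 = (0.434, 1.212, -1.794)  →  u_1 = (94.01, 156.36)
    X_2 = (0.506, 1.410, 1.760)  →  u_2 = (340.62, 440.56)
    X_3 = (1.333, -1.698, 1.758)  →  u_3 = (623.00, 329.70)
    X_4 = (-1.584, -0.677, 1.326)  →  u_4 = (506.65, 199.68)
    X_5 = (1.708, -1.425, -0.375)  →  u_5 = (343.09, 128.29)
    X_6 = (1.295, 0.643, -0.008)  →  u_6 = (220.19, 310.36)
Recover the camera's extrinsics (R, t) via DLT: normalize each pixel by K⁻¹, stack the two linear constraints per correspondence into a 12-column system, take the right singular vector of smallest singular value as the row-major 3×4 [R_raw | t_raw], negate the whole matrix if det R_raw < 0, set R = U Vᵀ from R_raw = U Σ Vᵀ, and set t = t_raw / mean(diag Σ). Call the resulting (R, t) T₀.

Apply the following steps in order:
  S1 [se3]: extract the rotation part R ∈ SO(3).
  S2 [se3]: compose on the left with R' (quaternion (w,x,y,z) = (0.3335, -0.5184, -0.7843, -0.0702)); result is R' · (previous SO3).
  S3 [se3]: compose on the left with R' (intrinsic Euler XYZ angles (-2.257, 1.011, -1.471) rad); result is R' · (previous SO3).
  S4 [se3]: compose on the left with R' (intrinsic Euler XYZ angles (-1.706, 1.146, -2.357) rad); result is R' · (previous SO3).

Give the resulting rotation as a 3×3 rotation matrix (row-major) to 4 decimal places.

source (pnp_recover): camera pose = R=[-0.3637 -0.6256 0.6902; 0.4012 0.5636 0.7221; -0.8407 0.5395 0.0460], t=(0.2500, -0.1600, 6.5102)
after S1 (rot_of_se3): [-0.3637 -0.6256 0.6902; 0.4012 0.5636 0.7221; -0.8407 0.5395 0.0460]
after S2 (compose_so3): [0.8109 0.3919 0.4346; -0.4804 0.0217 0.8768; 0.3342 -0.9198 0.2058]
after S3 (compose_so3): [0.0723 -0.7472 0.6607; 0.9392 -0.1719 -0.2971; 0.3356 0.6420 0.6894]
after S4 (compose_so3): [0.5582 0.7528 0.3489; -0.3194 -0.1931 0.9277; 0.7658 -0.6293 0.1327]

rotation (matrix) = ((0.5582, 0.7528, 0.3489), (-0.3194, -0.1931, 0.9277), (0.7658, -0.6293, 0.1327))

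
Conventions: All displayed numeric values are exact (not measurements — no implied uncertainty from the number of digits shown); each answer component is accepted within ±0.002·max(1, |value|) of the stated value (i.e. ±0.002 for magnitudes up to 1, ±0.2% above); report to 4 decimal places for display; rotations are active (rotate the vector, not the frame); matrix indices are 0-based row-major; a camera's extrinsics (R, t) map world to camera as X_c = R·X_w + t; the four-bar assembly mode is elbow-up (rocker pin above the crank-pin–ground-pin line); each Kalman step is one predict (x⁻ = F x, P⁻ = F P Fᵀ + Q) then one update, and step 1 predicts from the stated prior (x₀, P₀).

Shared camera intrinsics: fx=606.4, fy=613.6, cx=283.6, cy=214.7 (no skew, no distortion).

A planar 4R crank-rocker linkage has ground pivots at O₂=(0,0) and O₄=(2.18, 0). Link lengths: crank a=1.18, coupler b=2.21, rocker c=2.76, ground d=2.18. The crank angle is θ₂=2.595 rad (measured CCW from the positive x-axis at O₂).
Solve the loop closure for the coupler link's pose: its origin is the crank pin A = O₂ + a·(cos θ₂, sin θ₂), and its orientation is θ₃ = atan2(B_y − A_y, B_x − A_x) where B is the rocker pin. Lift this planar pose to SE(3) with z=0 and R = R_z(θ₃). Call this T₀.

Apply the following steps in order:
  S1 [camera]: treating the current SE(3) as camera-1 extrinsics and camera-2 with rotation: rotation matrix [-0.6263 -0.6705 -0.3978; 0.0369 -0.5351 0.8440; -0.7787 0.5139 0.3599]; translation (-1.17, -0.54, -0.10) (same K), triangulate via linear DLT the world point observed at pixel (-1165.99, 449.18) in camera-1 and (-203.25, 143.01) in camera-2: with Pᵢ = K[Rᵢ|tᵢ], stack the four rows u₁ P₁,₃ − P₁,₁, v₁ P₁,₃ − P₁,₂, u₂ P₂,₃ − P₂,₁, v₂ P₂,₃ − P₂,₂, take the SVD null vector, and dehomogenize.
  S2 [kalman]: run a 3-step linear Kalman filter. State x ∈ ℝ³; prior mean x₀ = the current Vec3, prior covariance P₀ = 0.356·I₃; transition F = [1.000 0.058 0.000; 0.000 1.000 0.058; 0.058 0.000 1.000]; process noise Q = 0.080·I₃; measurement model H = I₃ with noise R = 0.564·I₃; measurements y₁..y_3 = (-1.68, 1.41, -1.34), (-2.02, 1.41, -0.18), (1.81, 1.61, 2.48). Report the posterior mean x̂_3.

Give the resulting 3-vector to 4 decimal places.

result = (-0.3688, 1.4998, 0.7564)

source (fourbar_fk): coupler pose = R=[0.6927 -0.7212 0.0000; 0.7212 0.6927 0.0000; 0.0000 0.0000 1.0000], t=(-1.0081, 0.6133, 0.0000)
after S1 (triangulate): (-1.3338, 1.1385, 1.1517)
after S2 (kf_track): (-0.3688, 1.4998, 0.7564)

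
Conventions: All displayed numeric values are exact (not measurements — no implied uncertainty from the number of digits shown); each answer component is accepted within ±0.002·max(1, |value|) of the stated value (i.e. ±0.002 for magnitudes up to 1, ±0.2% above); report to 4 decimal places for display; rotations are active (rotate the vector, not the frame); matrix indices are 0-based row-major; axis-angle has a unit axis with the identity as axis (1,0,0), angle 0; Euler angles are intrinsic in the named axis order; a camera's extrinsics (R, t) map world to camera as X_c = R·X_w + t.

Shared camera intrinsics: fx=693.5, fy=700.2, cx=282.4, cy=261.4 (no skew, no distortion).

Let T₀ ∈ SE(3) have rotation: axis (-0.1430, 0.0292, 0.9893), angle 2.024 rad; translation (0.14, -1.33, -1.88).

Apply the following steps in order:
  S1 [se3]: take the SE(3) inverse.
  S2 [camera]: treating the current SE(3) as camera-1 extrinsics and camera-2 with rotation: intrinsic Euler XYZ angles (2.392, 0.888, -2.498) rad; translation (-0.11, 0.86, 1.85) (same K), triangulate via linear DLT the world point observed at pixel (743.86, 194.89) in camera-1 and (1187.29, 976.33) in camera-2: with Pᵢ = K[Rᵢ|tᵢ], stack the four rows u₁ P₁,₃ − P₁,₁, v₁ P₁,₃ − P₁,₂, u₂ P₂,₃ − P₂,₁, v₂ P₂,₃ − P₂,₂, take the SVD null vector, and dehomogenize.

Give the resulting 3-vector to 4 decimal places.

result = (-1.3616, 1.9686, 1.5235)

after S1 (invert_se3): R=[-0.4085 0.8834 -0.2297; -0.8954 -0.4366 -0.0870; -0.1772 0.1701 0.9694], t=(0.8004, -0.6190, 2.0735)
after S2 (triangulate): (-1.3616, 1.9686, 1.5235)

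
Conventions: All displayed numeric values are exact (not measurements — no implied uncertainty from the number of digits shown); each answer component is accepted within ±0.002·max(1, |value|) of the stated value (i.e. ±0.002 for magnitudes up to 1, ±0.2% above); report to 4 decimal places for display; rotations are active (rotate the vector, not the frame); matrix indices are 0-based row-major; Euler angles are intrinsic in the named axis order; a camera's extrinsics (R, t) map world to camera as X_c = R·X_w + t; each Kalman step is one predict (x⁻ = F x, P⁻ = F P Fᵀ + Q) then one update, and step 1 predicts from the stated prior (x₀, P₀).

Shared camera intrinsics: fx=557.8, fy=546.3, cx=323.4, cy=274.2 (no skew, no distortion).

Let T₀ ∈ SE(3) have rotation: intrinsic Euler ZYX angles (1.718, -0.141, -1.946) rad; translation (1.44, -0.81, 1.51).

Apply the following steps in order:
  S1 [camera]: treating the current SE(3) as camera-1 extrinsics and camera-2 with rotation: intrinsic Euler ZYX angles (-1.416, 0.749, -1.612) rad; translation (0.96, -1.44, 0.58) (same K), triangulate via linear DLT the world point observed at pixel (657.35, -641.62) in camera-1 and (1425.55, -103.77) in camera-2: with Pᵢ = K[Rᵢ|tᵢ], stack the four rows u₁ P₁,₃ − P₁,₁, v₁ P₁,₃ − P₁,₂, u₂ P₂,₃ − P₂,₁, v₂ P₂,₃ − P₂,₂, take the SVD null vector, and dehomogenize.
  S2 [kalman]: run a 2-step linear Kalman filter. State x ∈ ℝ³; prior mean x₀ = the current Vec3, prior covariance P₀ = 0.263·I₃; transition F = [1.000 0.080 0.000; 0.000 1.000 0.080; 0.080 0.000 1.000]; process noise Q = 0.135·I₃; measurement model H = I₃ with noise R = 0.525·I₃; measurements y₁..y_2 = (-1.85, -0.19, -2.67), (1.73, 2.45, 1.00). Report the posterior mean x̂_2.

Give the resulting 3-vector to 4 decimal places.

result = (0.0336, 1.0200, 0.0914)

after S1 (triangulate): (-0.7136, 0.0767, 1.0810)
after S2 (kf_track): (0.0336, 1.0200, 0.0914)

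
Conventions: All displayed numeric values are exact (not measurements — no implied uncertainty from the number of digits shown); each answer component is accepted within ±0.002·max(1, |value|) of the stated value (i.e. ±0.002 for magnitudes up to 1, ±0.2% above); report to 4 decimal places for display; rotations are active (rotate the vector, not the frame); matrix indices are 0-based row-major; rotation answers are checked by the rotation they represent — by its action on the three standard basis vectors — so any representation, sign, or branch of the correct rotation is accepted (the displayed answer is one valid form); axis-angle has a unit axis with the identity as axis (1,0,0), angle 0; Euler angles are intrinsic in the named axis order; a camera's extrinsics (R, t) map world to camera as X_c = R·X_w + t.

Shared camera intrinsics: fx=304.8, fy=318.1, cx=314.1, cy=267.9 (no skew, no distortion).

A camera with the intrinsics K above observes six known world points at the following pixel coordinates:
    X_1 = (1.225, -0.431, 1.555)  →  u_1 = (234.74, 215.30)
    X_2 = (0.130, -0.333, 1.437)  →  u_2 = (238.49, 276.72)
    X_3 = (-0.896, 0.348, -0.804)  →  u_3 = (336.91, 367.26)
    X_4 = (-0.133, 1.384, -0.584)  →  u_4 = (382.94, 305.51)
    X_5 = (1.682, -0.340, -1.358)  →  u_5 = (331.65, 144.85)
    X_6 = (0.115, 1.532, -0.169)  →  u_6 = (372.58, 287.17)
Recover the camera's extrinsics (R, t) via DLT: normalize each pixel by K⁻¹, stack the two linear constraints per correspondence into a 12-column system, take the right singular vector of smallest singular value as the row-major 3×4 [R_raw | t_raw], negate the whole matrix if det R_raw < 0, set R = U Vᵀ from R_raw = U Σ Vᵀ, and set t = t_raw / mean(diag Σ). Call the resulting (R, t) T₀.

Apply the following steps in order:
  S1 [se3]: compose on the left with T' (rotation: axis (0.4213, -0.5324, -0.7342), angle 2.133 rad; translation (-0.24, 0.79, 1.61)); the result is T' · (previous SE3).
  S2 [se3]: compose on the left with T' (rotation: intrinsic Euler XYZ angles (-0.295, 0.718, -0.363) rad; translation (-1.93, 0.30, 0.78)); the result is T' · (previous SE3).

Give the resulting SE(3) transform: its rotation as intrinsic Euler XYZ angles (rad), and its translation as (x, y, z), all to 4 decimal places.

source (pnp_recover): camera pose = R=[0.0608 0.8393 -0.5403; -0.9981 0.0466 -0.0398; -0.0082 0.5417 0.8405], t=(-0.3600, 0.3599, 4.6498)
after S1 (compose_se3): R=[-0.2850 -0.7070 -0.6472; 0.0377 -0.6830 0.7295; -0.9578 0.1835 0.2213], t=(-4.3458, 2.2310, 3.3266)
after S2 (compose_se3): R=[-0.8207 -0.5597 -0.1150; -0.0308 -0.1577 0.9870; -0.5705 0.8136 0.1122], t=(-2.2045, 5.1259, 4.1807)

rotation (euler_xyz) = (-1.4576, -0.1153, 2.5431), translation = (-2.2045, 5.1259, 4.1807)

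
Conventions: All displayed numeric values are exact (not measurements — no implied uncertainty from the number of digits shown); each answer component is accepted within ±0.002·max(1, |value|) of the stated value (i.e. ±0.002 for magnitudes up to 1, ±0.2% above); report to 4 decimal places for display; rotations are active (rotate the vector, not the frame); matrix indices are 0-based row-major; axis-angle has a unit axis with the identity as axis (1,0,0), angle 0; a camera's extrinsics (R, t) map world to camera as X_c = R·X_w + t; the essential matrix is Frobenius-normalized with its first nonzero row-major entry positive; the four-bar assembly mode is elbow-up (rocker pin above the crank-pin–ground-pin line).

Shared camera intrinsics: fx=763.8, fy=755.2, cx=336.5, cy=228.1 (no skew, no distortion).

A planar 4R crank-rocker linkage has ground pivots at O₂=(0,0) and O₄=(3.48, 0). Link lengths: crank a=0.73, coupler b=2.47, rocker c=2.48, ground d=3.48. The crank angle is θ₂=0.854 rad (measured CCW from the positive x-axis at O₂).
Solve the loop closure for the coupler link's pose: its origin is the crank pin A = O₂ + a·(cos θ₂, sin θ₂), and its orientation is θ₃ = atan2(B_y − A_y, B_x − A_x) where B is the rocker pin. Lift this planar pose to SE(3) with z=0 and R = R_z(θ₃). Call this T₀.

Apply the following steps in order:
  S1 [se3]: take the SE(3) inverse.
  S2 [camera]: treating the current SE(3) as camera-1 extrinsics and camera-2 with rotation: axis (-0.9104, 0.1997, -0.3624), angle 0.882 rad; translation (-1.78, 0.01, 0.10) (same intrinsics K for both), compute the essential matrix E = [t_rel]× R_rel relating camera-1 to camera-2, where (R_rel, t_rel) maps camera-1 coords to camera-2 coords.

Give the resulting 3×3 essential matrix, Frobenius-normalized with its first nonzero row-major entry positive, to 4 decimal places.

source (fourbar_fk): coupler pose = R=[0.7465 -0.6654 0.0000; 0.6654 0.7465 0.0000; 0.0000 0.0000 1.0000], t=(0.4796, 0.5504, 0.0000)
after S1 (invert_se3): R=[0.7465 0.6654 0.0000; -0.6654 0.7465 0.0000; 0.0000 0.0000 1.0000], t=(-0.7242, -0.0917, 0.0000)
after S2 (essential): [0.0266 -0.0679 -0.1965; 0.4937 0.2702 -0.4130; 0.2123 0.4310 0.4877]

matrix = [0.0266 -0.0679 -0.1965; 0.4937 0.2702 -0.4130; 0.2123 0.4310 0.4877]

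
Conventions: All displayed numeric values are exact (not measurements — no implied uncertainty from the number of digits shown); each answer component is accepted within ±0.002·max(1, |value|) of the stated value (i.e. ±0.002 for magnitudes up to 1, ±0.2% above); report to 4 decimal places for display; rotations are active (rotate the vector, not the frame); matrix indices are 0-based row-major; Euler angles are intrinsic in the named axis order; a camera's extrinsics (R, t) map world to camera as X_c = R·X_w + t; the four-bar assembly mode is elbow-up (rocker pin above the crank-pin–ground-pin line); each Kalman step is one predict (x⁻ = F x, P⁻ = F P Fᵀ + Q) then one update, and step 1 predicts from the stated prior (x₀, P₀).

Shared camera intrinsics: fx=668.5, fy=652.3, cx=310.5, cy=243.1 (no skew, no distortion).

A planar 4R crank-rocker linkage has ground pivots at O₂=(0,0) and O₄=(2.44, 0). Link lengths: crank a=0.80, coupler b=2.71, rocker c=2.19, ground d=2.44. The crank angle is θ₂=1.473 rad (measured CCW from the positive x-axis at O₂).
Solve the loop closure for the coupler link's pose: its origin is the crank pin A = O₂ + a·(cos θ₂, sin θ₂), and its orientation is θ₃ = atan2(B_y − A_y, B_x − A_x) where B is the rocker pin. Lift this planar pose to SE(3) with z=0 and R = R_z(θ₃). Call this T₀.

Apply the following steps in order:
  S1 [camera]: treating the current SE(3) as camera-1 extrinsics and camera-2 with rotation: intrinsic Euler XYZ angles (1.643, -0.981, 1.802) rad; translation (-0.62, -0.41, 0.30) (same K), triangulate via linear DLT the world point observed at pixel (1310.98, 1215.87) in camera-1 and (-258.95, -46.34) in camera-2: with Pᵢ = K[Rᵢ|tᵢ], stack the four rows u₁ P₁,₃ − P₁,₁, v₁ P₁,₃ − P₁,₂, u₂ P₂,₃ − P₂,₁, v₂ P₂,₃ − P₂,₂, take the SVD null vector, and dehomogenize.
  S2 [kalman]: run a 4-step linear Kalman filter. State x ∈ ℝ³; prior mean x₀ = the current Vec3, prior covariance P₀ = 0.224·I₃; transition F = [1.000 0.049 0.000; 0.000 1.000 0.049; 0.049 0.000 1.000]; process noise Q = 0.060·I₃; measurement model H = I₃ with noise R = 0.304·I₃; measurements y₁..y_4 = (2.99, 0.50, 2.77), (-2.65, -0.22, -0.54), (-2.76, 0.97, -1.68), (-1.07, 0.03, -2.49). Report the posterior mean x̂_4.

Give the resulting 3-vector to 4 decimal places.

result = (-0.9676, 0.1932, -0.9793)

source (fourbar_fk): coupler pose = R=[0.8577 -0.5142 0.0000; 0.5142 0.8577 0.0000; 0.0000 0.0000 1.0000], t=(0.0781, 0.7962, 0.0000)
after S1 (triangulate): (1.7315, -0.0941, 1.0768)
after S2 (kf_track): (-0.9676, 0.1932, -0.9793)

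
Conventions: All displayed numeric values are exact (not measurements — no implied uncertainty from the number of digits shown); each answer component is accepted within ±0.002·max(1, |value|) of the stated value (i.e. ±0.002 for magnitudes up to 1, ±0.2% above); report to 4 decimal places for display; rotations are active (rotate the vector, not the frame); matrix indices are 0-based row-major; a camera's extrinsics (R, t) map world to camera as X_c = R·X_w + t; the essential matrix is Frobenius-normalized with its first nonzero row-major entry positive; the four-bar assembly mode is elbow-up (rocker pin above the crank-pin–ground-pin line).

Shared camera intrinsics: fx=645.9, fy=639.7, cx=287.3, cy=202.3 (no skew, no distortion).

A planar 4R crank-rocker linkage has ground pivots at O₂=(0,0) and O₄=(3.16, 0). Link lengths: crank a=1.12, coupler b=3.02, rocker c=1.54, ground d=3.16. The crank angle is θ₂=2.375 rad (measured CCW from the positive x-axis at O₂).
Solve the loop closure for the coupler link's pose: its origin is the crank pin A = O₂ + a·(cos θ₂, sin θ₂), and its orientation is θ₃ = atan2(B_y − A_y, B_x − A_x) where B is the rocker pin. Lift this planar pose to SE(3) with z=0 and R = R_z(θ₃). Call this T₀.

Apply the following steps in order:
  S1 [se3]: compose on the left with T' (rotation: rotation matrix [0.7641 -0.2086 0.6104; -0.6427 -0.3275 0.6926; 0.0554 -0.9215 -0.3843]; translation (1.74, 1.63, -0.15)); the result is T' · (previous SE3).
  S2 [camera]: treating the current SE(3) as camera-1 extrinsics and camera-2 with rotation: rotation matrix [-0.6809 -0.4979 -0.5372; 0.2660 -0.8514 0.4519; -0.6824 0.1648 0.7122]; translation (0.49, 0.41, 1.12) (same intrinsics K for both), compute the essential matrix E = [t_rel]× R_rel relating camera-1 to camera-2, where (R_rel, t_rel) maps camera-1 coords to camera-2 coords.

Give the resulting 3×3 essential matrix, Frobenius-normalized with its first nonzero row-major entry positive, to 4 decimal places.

matrix = [0.2841 -0.0308 0.2752; 0.3080 -0.6139 -0.0374; 0.3204 0.2291 0.4630]

source (fourbar_fk): coupler pose = R=[0.9905 -0.1374 0.0000; 0.1374 0.9905 0.0000; 0.0000 0.0000 1.0000], t=(-0.8067, 0.7769, 0.0000)
after S1 (compose_se3): R=[0.7282 -0.3116 0.6104; -0.6816 -0.2361 0.6926; -0.0717 -0.9204 -0.3843], t=(0.9615, 1.8940, -0.9107)
after S2 (essential): [0.2841 -0.0308 0.2752; 0.3080 -0.6139 -0.0374; 0.3204 0.2291 0.4630]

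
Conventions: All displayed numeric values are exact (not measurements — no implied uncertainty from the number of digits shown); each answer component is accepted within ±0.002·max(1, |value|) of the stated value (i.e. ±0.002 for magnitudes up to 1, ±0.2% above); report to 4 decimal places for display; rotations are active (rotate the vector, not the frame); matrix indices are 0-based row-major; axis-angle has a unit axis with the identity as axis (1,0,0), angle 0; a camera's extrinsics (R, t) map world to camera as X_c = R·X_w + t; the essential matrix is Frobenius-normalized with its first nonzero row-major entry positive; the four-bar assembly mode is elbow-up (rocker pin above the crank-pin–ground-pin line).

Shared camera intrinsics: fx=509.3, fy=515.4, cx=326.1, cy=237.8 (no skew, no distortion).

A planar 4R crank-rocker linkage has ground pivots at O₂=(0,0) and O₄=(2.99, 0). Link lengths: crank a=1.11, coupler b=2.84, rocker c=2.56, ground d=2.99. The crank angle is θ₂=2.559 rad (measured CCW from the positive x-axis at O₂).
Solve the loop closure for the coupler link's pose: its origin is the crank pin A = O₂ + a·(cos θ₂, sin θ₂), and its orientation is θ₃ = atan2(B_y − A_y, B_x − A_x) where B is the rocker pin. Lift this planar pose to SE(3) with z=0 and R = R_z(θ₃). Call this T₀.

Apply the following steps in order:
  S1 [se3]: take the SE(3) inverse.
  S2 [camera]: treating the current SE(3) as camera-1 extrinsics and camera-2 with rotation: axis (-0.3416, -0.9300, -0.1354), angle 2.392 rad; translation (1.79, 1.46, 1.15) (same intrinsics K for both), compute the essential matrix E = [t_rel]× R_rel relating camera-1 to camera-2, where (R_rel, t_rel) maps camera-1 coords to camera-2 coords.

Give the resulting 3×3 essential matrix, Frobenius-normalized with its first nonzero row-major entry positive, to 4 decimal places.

source (fourbar_fk): coupler pose = R=[0.8551 -0.5184 0.0000; 0.5184 0.8551 0.0000; 0.0000 0.0000 1.0000], t=(-0.9269, 0.6107, 0.0000)
after S1 (invert_se3): R=[0.8551 0.5184 0.0000; -0.5184 0.8551 0.0000; 0.0000 0.0000 1.0000], t=(0.4760, -1.0027, 0.0000)
after S2 (essential): [0.1203 -0.1766 -0.2890; -0.3802 0.3230 0.3659; 0.5214 -0.0278 0.4641]

matrix = [0.1203 -0.1766 -0.2890; -0.3802 0.3230 0.3659; 0.5214 -0.0278 0.4641]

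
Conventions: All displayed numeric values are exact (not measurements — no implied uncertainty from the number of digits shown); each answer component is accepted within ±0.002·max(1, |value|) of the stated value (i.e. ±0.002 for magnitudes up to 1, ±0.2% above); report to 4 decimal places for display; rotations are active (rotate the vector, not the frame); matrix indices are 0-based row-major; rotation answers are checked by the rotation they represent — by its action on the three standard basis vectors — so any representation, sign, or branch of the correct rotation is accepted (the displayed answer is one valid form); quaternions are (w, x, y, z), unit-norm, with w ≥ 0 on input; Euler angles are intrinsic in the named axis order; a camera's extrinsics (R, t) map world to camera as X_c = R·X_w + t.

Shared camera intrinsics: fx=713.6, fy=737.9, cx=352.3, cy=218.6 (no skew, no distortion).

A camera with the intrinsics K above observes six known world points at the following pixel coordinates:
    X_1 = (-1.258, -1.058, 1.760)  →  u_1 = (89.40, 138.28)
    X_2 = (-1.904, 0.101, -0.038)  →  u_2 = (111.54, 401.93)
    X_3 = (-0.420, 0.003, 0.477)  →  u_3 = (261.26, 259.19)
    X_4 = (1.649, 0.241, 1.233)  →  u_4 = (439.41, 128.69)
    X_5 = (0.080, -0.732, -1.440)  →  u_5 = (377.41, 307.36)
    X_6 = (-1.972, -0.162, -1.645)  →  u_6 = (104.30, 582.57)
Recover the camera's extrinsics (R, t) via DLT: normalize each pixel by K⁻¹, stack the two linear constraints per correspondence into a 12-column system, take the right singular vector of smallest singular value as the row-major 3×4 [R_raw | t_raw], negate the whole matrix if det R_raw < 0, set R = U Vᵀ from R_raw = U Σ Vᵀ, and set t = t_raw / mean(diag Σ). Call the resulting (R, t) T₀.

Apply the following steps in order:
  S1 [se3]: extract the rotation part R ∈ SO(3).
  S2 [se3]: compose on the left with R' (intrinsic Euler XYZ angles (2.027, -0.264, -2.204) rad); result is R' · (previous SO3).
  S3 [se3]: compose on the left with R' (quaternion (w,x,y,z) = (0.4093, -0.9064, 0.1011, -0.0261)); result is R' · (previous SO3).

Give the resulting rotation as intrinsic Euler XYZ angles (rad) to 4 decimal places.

rotation (euler_xyz) = (-0.9754, -0.1975, -2.9813)

source (pnp_recover): camera pose = R=[0.8739 0.3199 -0.3660; -0.4730 0.7334 -0.4882; 0.1123 0.5997 0.7923], t=(-0.2200, 0.3600, 5.6300)
after S1 (rot_of_se3): [0.8739 0.3199 -0.3660; -0.4730 0.7334 -0.4882; 0.1123 0.5997 0.7923]
after S2 (compose_so3): [-0.8966 0.2315 -0.3776; 0.3002 -0.3091 -0.9024; -0.3256 -0.9224 0.2076]
after S3 (compose_so3): [-0.9680 0.1565 -0.1962; -0.2499 -0.5277 0.8118; 0.0235 0.8349 0.5499]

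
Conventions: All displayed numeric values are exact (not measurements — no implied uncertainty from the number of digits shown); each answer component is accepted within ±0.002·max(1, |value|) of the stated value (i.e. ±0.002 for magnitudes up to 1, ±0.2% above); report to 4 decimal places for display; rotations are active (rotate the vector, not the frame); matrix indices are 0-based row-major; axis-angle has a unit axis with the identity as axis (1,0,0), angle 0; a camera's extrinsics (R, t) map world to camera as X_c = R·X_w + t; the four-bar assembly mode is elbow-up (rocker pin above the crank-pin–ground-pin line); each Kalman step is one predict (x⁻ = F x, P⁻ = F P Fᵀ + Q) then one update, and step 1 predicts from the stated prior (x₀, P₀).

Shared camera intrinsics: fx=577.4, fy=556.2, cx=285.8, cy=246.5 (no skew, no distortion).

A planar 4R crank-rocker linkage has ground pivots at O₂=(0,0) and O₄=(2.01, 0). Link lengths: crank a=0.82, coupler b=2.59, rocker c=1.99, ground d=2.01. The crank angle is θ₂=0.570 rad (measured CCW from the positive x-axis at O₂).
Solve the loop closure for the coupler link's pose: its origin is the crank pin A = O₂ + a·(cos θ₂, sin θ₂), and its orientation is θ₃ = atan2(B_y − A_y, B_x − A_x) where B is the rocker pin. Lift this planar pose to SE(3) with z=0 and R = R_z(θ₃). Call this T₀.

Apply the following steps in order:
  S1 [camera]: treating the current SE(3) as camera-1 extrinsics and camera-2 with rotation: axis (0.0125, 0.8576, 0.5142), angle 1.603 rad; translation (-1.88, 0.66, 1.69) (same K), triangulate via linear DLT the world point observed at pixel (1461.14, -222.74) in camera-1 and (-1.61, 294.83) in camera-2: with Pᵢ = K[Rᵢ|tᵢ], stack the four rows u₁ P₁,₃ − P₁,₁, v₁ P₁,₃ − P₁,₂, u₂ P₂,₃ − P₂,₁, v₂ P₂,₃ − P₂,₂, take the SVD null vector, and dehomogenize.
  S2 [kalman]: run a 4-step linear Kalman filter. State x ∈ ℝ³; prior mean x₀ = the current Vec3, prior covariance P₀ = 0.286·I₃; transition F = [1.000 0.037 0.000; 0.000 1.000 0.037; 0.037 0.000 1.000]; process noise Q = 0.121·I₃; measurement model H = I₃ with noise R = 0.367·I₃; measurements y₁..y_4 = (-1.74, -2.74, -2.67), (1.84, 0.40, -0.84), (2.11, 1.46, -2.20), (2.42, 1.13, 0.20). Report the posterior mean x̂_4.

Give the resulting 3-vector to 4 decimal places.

result = (1.7075, 0.5394, -0.6925)

source (fourbar_fk): coupler pose = R=[0.8578 -0.5140 0.0000; 0.5140 0.8578 0.0000; 0.0000 0.0000 1.0000], t=(0.6904, 0.4425, 0.0000)
after S1 (triangulate): (0.1812, -1.3745, 0.7626)
after S2 (kf_track): (1.7075, 0.5394, -0.6925)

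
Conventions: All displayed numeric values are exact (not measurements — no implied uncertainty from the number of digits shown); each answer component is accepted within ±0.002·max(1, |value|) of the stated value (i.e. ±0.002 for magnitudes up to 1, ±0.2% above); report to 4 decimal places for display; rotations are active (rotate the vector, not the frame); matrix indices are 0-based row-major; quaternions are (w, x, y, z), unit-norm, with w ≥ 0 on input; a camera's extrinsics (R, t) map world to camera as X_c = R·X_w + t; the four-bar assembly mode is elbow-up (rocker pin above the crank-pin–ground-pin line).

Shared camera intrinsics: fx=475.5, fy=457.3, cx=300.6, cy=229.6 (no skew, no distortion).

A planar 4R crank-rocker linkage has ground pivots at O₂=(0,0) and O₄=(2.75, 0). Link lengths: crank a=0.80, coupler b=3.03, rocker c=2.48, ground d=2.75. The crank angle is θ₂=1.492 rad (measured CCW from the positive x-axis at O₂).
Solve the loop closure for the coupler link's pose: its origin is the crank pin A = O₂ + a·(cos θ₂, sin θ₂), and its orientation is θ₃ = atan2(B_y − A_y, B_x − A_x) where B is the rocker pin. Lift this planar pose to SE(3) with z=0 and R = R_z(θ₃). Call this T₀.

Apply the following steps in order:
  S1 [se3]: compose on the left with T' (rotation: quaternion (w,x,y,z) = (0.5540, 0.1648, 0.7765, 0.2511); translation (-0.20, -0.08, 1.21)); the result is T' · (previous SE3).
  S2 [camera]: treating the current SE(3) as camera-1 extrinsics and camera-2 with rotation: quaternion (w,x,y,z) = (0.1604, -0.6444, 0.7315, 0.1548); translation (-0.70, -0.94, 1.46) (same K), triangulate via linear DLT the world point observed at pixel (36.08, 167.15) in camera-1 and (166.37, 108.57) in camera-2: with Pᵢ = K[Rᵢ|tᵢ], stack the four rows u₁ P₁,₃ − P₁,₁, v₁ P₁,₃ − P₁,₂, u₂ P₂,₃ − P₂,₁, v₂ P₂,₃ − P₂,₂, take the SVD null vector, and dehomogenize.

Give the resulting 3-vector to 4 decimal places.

result = (-0.8109, 0.2415, -1.5110)

source (fourbar_fk): coupler pose = R=[0.8329 -0.5535 0.0000; 0.5535 0.8329 0.0000; 0.0000 0.0000 1.0000], t=(0.0630, 0.7975, 0.0000)
after S1 (compose_se3): R=[-0.2888 0.1651 0.9431; 0.8985 0.3870 0.2073; -0.3307 0.9072 -0.2601], t=(-0.2387, 0.6073, 1.6176)
after S2 (triangulate): (-0.8109, 0.2415, -1.5110)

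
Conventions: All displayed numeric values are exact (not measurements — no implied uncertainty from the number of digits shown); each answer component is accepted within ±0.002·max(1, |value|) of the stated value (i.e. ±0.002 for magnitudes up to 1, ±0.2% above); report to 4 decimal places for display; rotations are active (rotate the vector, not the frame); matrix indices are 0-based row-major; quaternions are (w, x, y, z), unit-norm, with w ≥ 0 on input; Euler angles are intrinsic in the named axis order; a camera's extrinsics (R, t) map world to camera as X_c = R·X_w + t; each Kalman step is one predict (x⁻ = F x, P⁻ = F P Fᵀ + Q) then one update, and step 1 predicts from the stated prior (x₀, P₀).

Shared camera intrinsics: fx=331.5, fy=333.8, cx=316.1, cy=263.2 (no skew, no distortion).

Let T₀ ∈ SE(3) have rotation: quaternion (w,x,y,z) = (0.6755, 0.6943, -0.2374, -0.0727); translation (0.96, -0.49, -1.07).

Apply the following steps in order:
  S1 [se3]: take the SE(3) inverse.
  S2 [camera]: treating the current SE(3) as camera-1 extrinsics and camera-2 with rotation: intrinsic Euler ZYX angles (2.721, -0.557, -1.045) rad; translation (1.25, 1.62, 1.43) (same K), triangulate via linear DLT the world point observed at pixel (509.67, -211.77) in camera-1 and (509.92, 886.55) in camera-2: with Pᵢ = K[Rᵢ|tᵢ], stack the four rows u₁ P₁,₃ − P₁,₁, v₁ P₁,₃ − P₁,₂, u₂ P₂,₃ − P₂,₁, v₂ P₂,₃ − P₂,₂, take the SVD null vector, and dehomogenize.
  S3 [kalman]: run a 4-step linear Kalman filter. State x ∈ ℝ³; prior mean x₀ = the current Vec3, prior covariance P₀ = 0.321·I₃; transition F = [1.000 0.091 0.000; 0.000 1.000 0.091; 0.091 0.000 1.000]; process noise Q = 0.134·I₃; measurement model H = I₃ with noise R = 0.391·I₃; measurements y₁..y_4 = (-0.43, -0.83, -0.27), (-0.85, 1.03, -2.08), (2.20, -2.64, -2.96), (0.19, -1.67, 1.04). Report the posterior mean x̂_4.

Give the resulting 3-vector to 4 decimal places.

result = (0.4945, -1.5423, -0.7035)

after S1 (invert_se3): R=[0.8767 -0.4279 0.2198; -0.2314 0.0253 0.9725; -0.4217 -0.9035 -0.0768], t=(-0.8161, 1.2752, -0.1201)
after S2 (triangulate): (1.2021, -1.1763, -1.8388)
after S3 (kf_track): (0.4945, -1.5423, -0.7035)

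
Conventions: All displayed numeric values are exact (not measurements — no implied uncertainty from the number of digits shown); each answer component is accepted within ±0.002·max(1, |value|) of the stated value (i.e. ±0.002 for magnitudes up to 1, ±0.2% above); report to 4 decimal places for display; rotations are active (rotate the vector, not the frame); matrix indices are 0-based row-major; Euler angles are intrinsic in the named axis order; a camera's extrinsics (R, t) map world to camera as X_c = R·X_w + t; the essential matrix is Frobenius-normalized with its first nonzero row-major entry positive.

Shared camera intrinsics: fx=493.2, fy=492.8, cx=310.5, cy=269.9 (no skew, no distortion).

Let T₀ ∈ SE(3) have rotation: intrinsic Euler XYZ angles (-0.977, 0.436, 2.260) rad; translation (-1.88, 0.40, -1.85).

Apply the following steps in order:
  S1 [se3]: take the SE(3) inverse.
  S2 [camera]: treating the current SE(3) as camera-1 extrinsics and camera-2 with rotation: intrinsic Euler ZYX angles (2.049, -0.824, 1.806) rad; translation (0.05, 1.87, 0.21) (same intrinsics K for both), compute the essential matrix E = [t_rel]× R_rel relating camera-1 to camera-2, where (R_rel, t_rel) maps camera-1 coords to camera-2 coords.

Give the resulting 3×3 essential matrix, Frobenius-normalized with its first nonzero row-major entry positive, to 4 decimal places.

matrix = [0.4461 -0.2915 0.2205; 0.0257 0.5838 -0.0178; -0.4613 -0.2703 -0.1989]

after S1 (invert_se3): R=[-0.5764 0.6544 -0.4894; -0.6996 -0.0857 0.7094; 0.4223 0.7513 0.5072], t=(-2.2508, 0.0315, 1.4317)
after S2 (essential): [0.4461 -0.2915 0.2205; 0.0257 0.5838 -0.0178; -0.4613 -0.2703 -0.1989]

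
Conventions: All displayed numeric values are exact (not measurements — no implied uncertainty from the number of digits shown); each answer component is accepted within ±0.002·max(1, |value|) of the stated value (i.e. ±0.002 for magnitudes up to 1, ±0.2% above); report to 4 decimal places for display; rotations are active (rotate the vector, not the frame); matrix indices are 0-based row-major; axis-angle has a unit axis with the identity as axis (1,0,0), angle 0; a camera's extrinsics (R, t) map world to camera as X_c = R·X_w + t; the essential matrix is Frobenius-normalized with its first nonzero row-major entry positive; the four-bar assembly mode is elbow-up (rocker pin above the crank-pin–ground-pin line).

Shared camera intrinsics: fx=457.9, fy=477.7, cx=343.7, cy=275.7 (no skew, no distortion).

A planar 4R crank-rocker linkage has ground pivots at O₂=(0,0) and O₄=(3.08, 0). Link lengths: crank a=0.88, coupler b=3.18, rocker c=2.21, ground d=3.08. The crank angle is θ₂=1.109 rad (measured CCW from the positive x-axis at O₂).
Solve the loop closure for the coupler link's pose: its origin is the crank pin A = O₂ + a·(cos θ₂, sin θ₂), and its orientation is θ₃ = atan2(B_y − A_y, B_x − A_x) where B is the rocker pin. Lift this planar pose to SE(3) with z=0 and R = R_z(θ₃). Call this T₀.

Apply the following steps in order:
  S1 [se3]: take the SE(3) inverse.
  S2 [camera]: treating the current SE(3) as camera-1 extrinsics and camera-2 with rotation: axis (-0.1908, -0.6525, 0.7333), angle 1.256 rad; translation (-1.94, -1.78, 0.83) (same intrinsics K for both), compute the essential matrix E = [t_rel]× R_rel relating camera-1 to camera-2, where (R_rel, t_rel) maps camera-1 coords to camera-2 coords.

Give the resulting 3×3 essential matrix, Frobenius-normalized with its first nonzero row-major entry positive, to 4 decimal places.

matrix = [0.2343 -0.1560 0.1605; -0.1563 0.5555 -0.3036; 0.6022 0.3110 0.1027]

source (fourbar_fk): coupler pose = R=[0.8953 -0.4454 0.0000; 0.4454 0.8953 0.0000; 0.0000 0.0000 1.0000], t=(0.3921, 0.7878, 0.0000)
after S1 (invert_se3): R=[0.8953 0.4454 0.0000; -0.4454 0.8953 0.0000; 0.0000 0.0000 1.0000], t=(-0.7020, -0.5307, 0.0000)
after S2 (essential): [0.2343 -0.1560 0.1605; -0.1563 0.5555 -0.3036; 0.6022 0.3110 0.1027]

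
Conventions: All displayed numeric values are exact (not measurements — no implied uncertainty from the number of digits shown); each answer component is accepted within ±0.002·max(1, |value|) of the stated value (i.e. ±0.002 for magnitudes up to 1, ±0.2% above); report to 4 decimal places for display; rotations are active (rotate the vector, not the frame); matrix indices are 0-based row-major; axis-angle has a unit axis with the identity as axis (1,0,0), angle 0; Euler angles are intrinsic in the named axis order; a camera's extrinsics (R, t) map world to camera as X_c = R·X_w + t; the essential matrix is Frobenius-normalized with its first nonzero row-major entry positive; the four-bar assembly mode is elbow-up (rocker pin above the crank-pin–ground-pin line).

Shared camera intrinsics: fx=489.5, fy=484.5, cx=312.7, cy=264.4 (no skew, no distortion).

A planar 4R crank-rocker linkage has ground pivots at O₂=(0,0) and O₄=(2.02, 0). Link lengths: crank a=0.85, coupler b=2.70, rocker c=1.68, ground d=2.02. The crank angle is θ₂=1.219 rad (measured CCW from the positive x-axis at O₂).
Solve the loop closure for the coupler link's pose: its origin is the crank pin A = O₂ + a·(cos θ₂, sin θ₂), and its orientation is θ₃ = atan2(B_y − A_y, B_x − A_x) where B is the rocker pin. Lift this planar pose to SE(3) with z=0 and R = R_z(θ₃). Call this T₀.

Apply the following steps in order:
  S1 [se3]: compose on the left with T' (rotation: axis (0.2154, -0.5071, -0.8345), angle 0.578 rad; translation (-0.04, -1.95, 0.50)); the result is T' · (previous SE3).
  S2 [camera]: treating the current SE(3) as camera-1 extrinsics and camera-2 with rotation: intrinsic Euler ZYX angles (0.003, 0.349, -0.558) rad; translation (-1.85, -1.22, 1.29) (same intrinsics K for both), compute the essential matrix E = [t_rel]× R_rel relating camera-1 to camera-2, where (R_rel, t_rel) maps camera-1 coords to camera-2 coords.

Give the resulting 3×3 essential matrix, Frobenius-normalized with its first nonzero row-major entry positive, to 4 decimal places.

matrix = [0.0782 -0.0534 -0.1559; -0.3624 -0.3525 0.4788; 0.0654 -0.5940 -0.3533]

source (fourbar_fk): coupler pose = R=[0.9733 -0.2297 0.0000; 0.2297 0.9733 0.0000; 0.0000 0.0000 1.0000], t=(0.2929, 0.7979, 0.0000)
after S1 (compose_se3): R=[0.9232 0.2323 -0.3063; -0.2590 0.9646 -0.0489; 0.2841 0.1245 0.9507], t=(0.5572, -1.3871, 0.7214)
after S2 (essential): [0.0782 -0.0534 -0.1559; -0.3624 -0.3525 0.4788; 0.0654 -0.5940 -0.3533]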